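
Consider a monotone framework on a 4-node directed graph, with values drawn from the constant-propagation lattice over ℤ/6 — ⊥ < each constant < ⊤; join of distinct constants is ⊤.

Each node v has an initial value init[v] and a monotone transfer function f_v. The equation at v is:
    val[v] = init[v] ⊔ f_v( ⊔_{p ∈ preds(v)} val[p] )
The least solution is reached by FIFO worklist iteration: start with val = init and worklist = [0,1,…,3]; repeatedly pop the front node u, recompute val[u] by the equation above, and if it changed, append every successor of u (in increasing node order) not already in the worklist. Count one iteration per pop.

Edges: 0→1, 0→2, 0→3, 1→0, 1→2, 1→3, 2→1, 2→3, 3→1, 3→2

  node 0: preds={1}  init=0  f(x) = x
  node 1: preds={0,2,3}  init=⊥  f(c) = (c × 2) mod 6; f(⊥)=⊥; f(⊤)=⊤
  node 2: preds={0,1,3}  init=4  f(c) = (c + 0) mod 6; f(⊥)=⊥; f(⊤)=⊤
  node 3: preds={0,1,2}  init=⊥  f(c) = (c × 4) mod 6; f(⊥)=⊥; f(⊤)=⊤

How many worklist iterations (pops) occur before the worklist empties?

Worklist (8 pops):
  #1 pop 0: in=⊥ → 0 (no change)
  #2 pop 1: in=⊤ → ⊤ (was ⊥); enqueue [0]
  #3 pop 2: in=⊤ → ⊤ (was 4); enqueue [1]
  #4 pop 3: in=⊤ → ⊤ (was ⊥); enqueue [2]
  #5 pop 0: in=⊤ → ⊤ (was 0); enqueue [3]
  #6 pop 1: in=⊤ → ⊤ (no change)
  #7 pop 2: in=⊤ → ⊤ (no change)
  #8 pop 3: in=⊤ → ⊤ (no change)

Fixpoint:
  val[0] = ⊤
  val[1] = ⊤
  val[2] = ⊤
  val[3] = ⊤

8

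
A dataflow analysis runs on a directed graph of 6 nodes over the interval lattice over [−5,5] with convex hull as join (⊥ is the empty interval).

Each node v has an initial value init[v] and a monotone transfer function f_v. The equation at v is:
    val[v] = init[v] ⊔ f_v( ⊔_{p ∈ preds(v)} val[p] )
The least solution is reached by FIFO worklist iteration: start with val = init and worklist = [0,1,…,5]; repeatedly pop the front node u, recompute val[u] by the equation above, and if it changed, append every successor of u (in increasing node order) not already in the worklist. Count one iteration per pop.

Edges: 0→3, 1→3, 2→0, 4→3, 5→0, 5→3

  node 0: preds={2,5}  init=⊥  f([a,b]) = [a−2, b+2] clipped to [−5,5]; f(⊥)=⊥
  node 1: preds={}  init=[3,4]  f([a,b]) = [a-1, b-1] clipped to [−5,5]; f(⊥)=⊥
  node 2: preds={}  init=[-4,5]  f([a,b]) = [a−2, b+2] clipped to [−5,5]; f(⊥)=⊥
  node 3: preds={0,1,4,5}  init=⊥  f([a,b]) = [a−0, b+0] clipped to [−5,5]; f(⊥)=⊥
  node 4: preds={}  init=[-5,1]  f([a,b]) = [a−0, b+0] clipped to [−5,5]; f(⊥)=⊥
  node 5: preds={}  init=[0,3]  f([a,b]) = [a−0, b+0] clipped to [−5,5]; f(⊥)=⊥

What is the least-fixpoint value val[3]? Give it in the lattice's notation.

Trace (6 dequeues):
  [1] u=0 | in [-4,5] | out [-5,5] | prev ⊥ | push {}
  [2] u=1 | in ⊥ | out [3,4] | ==
  [3] u=2 | in ⊥ | out [-4,5] | ==
  [4] u=3 | in [-5,5] | out [-5,5] | prev ⊥ | push {}
  [5] u=4 | in ⊥ | out [-5,1] | ==
  [6] u=5 | in ⊥ | out [0,3] | ==

Converged values:
  [0] [-5,5]
  [1] [3,4]
  [2] [-4,5]
  [3] [-5,5]
  [4] [-5,1]
  [5] [0,3]

[-5,5]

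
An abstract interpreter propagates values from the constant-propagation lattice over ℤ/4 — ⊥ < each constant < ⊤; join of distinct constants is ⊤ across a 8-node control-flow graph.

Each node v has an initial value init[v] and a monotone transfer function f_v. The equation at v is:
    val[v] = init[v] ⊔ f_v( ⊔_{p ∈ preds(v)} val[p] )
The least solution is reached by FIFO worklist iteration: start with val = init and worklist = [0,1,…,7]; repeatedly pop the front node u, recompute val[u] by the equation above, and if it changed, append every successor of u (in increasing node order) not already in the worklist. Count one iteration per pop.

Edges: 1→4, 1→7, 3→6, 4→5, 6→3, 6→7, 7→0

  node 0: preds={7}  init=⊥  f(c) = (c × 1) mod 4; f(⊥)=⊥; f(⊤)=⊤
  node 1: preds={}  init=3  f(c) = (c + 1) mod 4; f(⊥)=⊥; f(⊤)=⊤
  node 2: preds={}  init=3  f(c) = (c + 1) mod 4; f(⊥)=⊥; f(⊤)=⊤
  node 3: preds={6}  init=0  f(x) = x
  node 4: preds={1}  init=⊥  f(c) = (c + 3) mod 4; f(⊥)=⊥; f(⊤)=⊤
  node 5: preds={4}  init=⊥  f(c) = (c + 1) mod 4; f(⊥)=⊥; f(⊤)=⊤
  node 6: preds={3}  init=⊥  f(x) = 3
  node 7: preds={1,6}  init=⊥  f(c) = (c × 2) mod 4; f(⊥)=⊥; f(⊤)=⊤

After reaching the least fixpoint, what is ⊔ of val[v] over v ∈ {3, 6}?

Iteration log — 11 steps:
  step 1. node 0  ⊔preds=⊥  new=⊥  stable
  step 2. node 1  ⊔preds=⊥  new=3  stable
  step 3. node 2  ⊔preds=⊥  new=3  stable
  step 4. node 3  ⊔preds=⊥  new=0  stable
  step 5. node 4  ⊔preds=3  new=2  old=⊥  +wl: 
  step 6. node 5  ⊔preds=2  new=3  old=⊥  +wl: 
  step 7. node 6  ⊔preds=0  new=3  old=⊥  +wl: 3
  step 8. node 7  ⊔preds=3  new=2  old=⊥  +wl: 0
  step 9. node 3  ⊔preds=3  new=⊤  old=0  +wl: 6
  step 10. node 0  ⊔preds=2  new=2  old=⊥  +wl: 
  step 11. node 6  ⊔preds=⊤  new=3  stable

Least fixpoint reached:
  node 0: 2
  node 1: 3
  node 2: 3
  node 3: ⊤
  node 4: 2
  node 5: 3
  node 6: 3
  node 7: 2

⊤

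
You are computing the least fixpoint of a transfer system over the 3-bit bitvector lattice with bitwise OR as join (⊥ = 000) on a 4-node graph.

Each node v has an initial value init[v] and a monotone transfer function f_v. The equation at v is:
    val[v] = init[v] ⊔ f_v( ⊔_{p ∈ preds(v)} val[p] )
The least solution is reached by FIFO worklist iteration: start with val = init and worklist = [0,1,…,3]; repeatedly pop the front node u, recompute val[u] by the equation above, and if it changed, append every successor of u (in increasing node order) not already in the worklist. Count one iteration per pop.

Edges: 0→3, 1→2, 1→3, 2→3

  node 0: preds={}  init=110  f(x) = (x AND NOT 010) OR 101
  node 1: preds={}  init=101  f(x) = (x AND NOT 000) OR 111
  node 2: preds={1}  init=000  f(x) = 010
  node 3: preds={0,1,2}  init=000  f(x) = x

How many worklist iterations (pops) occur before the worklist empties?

4

Worklist (4 pops):
  #1 pop 0: in=000 → 111 (was 110); enqueue []
  #2 pop 1: in=000 → 111 (was 101); enqueue []
  #3 pop 2: in=111 → 010 (was 000); enqueue []
  #4 pop 3: in=111 → 111 (was 000); enqueue []

Fixpoint:
  val[0] = 111
  val[1] = 111
  val[2] = 010
  val[3] = 111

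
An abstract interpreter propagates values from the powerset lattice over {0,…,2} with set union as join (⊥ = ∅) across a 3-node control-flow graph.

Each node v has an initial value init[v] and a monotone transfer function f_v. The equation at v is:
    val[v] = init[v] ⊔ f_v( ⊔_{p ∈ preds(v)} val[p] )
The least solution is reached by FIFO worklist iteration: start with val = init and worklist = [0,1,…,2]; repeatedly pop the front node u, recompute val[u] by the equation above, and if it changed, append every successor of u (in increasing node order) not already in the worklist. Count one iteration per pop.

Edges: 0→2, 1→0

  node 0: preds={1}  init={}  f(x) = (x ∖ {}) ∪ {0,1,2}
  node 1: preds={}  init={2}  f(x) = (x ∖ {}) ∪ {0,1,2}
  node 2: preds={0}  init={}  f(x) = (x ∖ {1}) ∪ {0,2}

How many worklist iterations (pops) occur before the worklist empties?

Trace (4 dequeues):
  [1] u=0 | in {2} | out {0,1,2} | prev {} | push {}
  [2] u=1 | in {} | out {0,1,2} | prev {2} | push {0}
  [3] u=2 | in {0,1,2} | out {0,2} | prev {} | push {}
  [4] u=0 | in {0,1,2} | out {0,1,2} | ==

Converged values:
  [0] {0,1,2}
  [1] {0,1,2}
  [2] {0,2}

4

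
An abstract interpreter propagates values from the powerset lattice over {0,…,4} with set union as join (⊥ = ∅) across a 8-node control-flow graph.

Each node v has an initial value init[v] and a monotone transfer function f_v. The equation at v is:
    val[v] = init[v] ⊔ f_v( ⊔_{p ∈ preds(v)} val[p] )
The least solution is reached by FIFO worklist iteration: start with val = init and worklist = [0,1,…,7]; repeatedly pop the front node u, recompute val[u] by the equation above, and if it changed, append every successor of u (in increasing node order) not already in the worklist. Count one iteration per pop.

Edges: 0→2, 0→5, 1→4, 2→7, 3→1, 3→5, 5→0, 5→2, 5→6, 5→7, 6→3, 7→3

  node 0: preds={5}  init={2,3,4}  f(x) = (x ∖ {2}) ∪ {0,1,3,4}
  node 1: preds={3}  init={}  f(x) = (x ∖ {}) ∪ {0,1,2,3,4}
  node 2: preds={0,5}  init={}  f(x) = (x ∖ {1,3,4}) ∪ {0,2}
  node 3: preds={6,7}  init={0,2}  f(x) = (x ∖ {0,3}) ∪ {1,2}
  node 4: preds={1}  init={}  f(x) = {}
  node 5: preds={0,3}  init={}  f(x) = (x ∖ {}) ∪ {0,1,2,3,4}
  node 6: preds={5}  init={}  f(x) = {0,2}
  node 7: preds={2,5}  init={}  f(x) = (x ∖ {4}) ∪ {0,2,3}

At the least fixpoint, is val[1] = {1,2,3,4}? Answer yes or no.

no

Iteration log — 12 steps:
  step 1. node 0  ⊔preds={}  new={0,1,2,3,4}  old={2,3,4}  +wl: 
  step 2. node 1  ⊔preds={0,2}  new={0,1,2,3,4}  old={}  +wl: 
  step 3. node 2  ⊔preds={0,1,2,3,4}  new={0,2}  old={}  +wl: 
  step 4. node 3  ⊔preds={}  new={0,1,2}  old={0,2}  +wl: 1
  step 5. node 4  ⊔preds={0,1,2,3,4}  new={}  stable
  step 6. node 5  ⊔preds={0,1,2,3,4}  new={0,1,2,3,4}  old={}  +wl: 0,2
  step 7. node 6  ⊔preds={0,1,2,3,4}  new={0,2}  old={}  +wl: 3
  step 8. node 7  ⊔preds={0,1,2,3,4}  new={0,1,2,3}  old={}  +wl: 
  step 9. node 1  ⊔preds={0,1,2}  new={0,1,2,3,4}  stable
  step 10. node 0  ⊔preds={0,1,2,3,4}  new={0,1,2,3,4}  stable
  step 11. node 2  ⊔preds={0,1,2,3,4}  new={0,2}  stable
  step 12. node 3  ⊔preds={0,1,2,3}  new={0,1,2}  stable

Least fixpoint reached:
  node 0: {0,1,2,3,4}
  node 1: {0,1,2,3,4}
  node 2: {0,2}
  node 3: {0,1,2}
  node 4: {}
  node 5: {0,1,2,3,4}
  node 6: {0,2}
  node 7: {0,1,2,3}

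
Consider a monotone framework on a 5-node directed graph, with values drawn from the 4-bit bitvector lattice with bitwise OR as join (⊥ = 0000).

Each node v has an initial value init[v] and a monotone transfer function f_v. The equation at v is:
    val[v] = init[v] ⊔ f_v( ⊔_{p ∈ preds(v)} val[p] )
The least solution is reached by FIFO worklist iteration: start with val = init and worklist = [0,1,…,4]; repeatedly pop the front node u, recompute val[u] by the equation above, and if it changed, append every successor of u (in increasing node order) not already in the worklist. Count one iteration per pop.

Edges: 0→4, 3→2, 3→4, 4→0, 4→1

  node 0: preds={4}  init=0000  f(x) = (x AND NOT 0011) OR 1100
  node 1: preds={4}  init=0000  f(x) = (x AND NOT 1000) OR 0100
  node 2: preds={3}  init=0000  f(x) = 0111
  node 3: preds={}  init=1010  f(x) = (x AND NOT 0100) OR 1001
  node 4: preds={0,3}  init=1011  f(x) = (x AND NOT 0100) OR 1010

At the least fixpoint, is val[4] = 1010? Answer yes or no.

Iteration log — 6 steps:
  step 1. node 0  ⊔preds=1011  new=1100  old=0000  +wl: 
  step 2. node 1  ⊔preds=1011  new=0111  old=0000  +wl: 
  step 3. node 2  ⊔preds=1010  new=0111  old=0000  +wl: 
  step 4. node 3  ⊔preds=0000  new=1011  old=1010  +wl: 2
  step 5. node 4  ⊔preds=1111  new=1011  stable
  step 6. node 2  ⊔preds=1011  new=0111  stable

Least fixpoint reached:
  node 0: 1100
  node 1: 0111
  node 2: 0111
  node 3: 1011
  node 4: 1011

no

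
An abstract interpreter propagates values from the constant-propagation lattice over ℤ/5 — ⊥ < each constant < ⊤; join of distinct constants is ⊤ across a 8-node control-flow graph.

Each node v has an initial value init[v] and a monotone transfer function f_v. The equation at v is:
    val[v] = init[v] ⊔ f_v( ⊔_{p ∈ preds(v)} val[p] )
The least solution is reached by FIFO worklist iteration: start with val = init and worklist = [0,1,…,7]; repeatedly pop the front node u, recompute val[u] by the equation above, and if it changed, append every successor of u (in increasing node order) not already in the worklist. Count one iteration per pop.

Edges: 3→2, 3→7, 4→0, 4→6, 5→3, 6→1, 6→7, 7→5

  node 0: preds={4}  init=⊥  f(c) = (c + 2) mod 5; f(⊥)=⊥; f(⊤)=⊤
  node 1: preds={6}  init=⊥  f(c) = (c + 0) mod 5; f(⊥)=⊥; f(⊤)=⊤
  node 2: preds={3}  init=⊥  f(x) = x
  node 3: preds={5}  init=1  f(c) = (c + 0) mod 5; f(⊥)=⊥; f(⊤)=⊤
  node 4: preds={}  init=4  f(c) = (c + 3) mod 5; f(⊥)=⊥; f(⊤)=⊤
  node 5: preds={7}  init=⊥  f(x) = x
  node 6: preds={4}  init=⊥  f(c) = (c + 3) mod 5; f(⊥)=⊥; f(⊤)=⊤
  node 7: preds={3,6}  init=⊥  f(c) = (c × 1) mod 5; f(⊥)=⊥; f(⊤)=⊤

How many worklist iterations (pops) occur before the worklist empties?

Worklist (13 pops):
  #1 pop 0: in=4 → 1 (was ⊥); enqueue []
  #2 pop 1: in=⊥ → ⊥ (no change)
  #3 pop 2: in=1 → 1 (was ⊥); enqueue []
  #4 pop 3: in=⊥ → 1 (no change)
  #5 pop 4: in=⊥ → 4 (no change)
  #6 pop 5: in=⊥ → ⊥ (no change)
  #7 pop 6: in=4 → 2 (was ⊥); enqueue [1]
  #8 pop 7: in=⊤ → ⊤ (was ⊥); enqueue [5]
  #9 pop 1: in=2 → 2 (was ⊥); enqueue []
  #10 pop 5: in=⊤ → ⊤ (was ⊥); enqueue [3]
  #11 pop 3: in=⊤ → ⊤ (was 1); enqueue [2,7]
  #12 pop 2: in=⊤ → ⊤ (was 1); enqueue []
  #13 pop 7: in=⊤ → ⊤ (no change)

Fixpoint:
  val[0] = 1
  val[1] = 2
  val[2] = ⊤
  val[3] = ⊤
  val[4] = 4
  val[5] = ⊤
  val[6] = 2
  val[7] = ⊤

13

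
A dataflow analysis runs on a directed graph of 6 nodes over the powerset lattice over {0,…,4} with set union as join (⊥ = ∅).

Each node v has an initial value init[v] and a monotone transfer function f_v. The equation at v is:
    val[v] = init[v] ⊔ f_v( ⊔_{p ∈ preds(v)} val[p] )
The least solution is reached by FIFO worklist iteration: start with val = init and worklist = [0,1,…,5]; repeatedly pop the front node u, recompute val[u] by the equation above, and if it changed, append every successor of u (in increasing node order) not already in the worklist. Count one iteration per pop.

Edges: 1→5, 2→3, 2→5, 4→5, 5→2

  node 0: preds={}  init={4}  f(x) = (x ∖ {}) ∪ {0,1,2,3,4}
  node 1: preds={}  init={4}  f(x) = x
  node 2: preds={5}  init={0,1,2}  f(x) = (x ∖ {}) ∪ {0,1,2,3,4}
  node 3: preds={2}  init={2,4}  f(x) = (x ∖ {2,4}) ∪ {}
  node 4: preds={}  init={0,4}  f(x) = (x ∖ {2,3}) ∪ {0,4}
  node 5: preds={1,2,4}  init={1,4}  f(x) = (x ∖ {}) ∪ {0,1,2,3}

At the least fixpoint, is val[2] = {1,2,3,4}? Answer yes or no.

Worklist (7 pops):
  #1 pop 0: in={} → {0,1,2,3,4} (was {4}); enqueue []
  #2 pop 1: in={} → {4} (no change)
  #3 pop 2: in={1,4} → {0,1,2,3,4} (was {0,1,2}); enqueue []
  #4 pop 3: in={0,1,2,3,4} → {0,1,2,3,4} (was {2,4}); enqueue []
  #5 pop 4: in={} → {0,4} (no change)
  #6 pop 5: in={0,1,2,3,4} → {0,1,2,3,4} (was {1,4}); enqueue [2]
  #7 pop 2: in={0,1,2,3,4} → {0,1,2,3,4} (no change)

Fixpoint:
  val[0] = {0,1,2,3,4}
  val[1] = {4}
  val[2] = {0,1,2,3,4}
  val[3] = {0,1,2,3,4}
  val[4] = {0,4}
  val[5] = {0,1,2,3,4}

no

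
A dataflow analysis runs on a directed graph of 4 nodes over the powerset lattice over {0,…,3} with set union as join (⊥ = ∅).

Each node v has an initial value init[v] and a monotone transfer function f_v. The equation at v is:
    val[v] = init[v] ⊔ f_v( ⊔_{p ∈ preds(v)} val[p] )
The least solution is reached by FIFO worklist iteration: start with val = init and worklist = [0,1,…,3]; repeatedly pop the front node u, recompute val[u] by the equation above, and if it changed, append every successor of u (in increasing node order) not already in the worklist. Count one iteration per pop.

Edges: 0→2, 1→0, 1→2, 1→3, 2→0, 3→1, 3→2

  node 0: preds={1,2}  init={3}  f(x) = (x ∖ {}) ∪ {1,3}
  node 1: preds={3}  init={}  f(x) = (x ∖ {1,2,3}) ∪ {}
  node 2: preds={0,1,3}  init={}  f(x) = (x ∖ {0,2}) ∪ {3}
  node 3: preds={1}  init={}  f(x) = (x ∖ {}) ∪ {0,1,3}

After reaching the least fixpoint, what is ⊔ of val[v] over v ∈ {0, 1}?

Iteration log — 10 steps:
  step 1. node 0  ⊔preds={}  new={1,3}  old={3}  +wl: 
  step 2. node 1  ⊔preds={}  new={}  stable
  step 3. node 2  ⊔preds={1,3}  new={1,3}  old={}  +wl: 0
  step 4. node 3  ⊔preds={}  new={0,1,3}  old={}  +wl: 1,2
  step 5. node 0  ⊔preds={1,3}  new={1,3}  stable
  step 6. node 1  ⊔preds={0,1,3}  new={0}  old={}  +wl: 0,3
  step 7. node 2  ⊔preds={0,1,3}  new={1,3}  stable
  step 8. node 0  ⊔preds={0,1,3}  new={0,1,3}  old={1,3}  +wl: 2
  step 9. node 3  ⊔preds={0}  new={0,1,3}  stable
  step 10. node 2  ⊔preds={0,1,3}  new={1,3}  stable

Least fixpoint reached:
  node 0: {0,1,3}
  node 1: {0}
  node 2: {1,3}
  node 3: {0,1,3}

{0,1,3}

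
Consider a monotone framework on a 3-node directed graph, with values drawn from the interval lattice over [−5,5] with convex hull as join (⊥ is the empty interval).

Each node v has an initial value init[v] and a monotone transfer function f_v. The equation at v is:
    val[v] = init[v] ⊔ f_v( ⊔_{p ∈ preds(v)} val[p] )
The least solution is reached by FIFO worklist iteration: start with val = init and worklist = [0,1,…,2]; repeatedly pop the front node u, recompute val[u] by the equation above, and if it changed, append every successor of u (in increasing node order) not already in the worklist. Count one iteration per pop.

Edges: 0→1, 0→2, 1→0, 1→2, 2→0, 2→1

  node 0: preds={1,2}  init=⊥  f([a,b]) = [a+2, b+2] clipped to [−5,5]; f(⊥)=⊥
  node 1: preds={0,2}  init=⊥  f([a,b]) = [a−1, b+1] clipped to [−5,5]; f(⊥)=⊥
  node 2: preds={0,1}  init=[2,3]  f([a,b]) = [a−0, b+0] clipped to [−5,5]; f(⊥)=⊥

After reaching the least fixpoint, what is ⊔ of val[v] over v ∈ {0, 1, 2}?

Trace (24 dequeues):
  [1] u=0 | in [2,3] | out [4,5] | prev ⊥ | push {}
  [2] u=1 | in [2,5] | out [1,5] | prev ⊥ | push {0}
  [3] u=2 | in [1,5] | out [1,5] | prev [2,3] | push {1}
  [4] u=0 | in [1,5] | out [3,5] | prev [4,5] | push {2}
  [5] u=1 | in [1,5] | out [0,5] | prev [1,5] | push {0}
  [6] u=2 | in [0,5] | out [0,5] | prev [1,5] | push {1}
  [7] u=0 | in [0,5] | out [2,5] | prev [3,5] | push {2}
  [8] u=1 | in [0,5] | out [-1,5] | prev [0,5] | push {0}
  [9] u=2 | in [-1,5] | out [-1,5] | prev [0,5] | push {1}
  [10] u=0 | in [-1,5] | out [1,5] | prev [2,5] | push {2}
  [11] u=1 | in [-1,5] | out [-2,5] | prev [-1,5] | push {0}
  [12] u=2 | in [-2,5] | out [-2,5] | prev [-1,5] | push {1}
  [13] u=0 | in [-2,5] | out [0,5] | prev [1,5] | push {2}
  [14] u=1 | in [-2,5] | out [-3,5] | prev [-2,5] | push {0}
  [15] u=2 | in [-3,5] | out [-3,5] | prev [-2,5] | push {1}
  [16] u=0 | in [-3,5] | out [-1,5] | prev [0,5] | push {2}
  [17] u=1 | in [-3,5] | out [-4,5] | prev [-3,5] | push {0}
  [18] u=2 | in [-4,5] | out [-4,5] | prev [-3,5] | push {1}
  [19] u=0 | in [-4,5] | out [-2,5] | prev [-1,5] | push {2}
  [20] u=1 | in [-4,5] | out [-5,5] | prev [-4,5] | push {0}
  [21] u=2 | in [-5,5] | out [-5,5] | prev [-4,5] | push {1}
  [22] u=0 | in [-5,5] | out [-3,5] | prev [-2,5] | push {2}
  [23] u=1 | in [-5,5] | out [-5,5] | ==
  [24] u=2 | in [-5,5] | out [-5,5] | ==

Converged values:
  [0] [-3,5]
  [1] [-5,5]
  [2] [-5,5]

[-5,5]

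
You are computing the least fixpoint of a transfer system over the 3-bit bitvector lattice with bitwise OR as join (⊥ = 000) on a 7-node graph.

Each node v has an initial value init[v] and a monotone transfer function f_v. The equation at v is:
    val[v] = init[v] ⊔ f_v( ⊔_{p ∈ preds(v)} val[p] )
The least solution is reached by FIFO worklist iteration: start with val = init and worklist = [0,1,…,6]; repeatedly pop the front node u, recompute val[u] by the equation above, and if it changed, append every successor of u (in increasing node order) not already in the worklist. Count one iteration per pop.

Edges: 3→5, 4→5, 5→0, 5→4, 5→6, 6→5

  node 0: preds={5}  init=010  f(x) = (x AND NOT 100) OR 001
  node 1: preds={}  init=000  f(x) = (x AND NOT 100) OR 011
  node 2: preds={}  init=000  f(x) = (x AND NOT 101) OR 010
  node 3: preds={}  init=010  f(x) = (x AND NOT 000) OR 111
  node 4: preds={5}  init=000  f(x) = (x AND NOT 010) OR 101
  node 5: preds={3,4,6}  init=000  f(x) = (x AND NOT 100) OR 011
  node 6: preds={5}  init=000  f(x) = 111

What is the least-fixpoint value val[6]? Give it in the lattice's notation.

111

Worklist (10 pops):
  #1 pop 0: in=000 → 011 (was 010); enqueue []
  #2 pop 1: in=000 → 011 (was 000); enqueue []
  #3 pop 2: in=000 → 010 (was 000); enqueue []
  #4 pop 3: in=000 → 111 (was 010); enqueue []
  #5 pop 4: in=000 → 101 (was 000); enqueue []
  #6 pop 5: in=111 → 011 (was 000); enqueue [0,4]
  #7 pop 6: in=011 → 111 (was 000); enqueue [5]
  #8 pop 0: in=011 → 011 (no change)
  #9 pop 4: in=011 → 101 (no change)
  #10 pop 5: in=111 → 011 (no change)

Fixpoint:
  val[0] = 011
  val[1] = 011
  val[2] = 010
  val[3] = 111
  val[4] = 101
  val[5] = 011
  val[6] = 111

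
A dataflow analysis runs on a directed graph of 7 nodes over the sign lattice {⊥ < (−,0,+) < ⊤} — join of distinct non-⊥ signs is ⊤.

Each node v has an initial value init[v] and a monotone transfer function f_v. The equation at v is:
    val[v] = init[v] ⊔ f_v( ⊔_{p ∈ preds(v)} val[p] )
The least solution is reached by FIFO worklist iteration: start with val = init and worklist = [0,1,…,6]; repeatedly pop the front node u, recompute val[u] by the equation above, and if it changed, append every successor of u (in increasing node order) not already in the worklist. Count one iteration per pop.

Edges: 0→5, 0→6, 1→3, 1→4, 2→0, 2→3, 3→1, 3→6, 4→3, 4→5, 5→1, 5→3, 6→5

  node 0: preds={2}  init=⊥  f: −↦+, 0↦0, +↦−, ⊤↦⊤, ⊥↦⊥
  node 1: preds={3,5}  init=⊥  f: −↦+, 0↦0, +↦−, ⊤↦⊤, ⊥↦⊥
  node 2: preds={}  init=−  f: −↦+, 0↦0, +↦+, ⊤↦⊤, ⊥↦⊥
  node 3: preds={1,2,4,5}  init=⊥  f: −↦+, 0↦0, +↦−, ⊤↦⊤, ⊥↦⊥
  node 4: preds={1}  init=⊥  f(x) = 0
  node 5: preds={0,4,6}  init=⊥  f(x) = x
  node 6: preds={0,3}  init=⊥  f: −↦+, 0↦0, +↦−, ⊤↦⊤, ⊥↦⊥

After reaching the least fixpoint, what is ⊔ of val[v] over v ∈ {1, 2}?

⊤

Trace (14 dequeues):
  [1] u=0 | in − | out + | prev ⊥ | push {}
  [2] u=1 | in ⊥ | out ⊥ | ==
  [3] u=2 | in ⊥ | out − | ==
  [4] u=3 | in − | out + | prev ⊥ | push {1}
  [5] u=4 | in ⊥ | out 0 | prev ⊥ | push {3}
  [6] u=5 | in ⊤ | out ⊤ | prev ⊥ | push {}
  [7] u=6 | in + | out − | prev ⊥ | push {5}
  [8] u=1 | in ⊤ | out ⊤ | prev ⊥ | push {4}
  [9] u=3 | in ⊤ | out ⊤ | prev + | push {1,6}
  [10] u=5 | in ⊤ | out ⊤ | ==
  [11] u=4 | in ⊤ | out 0 | ==
  [12] u=1 | in ⊤ | out ⊤ | ==
  [13] u=6 | in ⊤ | out ⊤ | prev − | push {5}
  [14] u=5 | in ⊤ | out ⊤ | ==

Converged values:
  [0] +
  [1] ⊤
  [2] −
  [3] ⊤
  [4] 0
  [5] ⊤
  [6] ⊤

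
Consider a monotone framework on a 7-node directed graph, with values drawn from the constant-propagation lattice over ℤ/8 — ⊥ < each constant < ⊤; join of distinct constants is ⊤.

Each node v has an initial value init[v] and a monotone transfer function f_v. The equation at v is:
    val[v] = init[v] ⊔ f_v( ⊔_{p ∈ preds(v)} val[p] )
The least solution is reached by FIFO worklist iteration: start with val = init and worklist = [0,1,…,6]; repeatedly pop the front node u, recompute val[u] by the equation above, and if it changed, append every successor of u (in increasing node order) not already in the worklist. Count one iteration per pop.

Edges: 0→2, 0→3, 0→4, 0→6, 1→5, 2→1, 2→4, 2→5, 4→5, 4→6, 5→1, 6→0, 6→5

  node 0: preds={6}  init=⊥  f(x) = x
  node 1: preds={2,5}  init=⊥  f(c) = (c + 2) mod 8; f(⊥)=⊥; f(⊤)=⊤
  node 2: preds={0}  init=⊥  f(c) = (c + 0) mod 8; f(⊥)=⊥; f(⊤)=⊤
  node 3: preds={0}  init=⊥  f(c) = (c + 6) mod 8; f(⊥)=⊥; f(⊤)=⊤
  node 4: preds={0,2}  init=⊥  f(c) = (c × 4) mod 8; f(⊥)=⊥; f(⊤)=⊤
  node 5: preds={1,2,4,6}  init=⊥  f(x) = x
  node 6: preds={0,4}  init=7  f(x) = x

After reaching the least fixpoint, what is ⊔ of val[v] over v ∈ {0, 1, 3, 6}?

Worklist (16 pops):
  #1 pop 0: in=7 → 7 (was ⊥); enqueue []
  #2 pop 1: in=⊥ → ⊥ (no change)
  #3 pop 2: in=7 → 7 (was ⊥); enqueue [1]
  #4 pop 3: in=7 → 5 (was ⊥); enqueue []
  #5 pop 4: in=7 → 4 (was ⊥); enqueue []
  #6 pop 5: in=⊤ → ⊤ (was ⊥); enqueue []
  #7 pop 6: in=⊤ → ⊤ (was 7); enqueue [0,5]
  #8 pop 1: in=⊤ → ⊤ (was ⊥); enqueue []
  #9 pop 0: in=⊤ → ⊤ (was 7); enqueue [2,3,4,6]
  #10 pop 5: in=⊤ → ⊤ (no change)
  #11 pop 2: in=⊤ → ⊤ (was 7); enqueue [1,5]
  #12 pop 3: in=⊤ → ⊤ (was 5); enqueue []
  #13 pop 4: in=⊤ → ⊤ (was 4); enqueue []
  #14 pop 6: in=⊤ → ⊤ (no change)
  #15 pop 1: in=⊤ → ⊤ (no change)
  #16 pop 5: in=⊤ → ⊤ (no change)

Fixpoint:
  val[0] = ⊤
  val[1] = ⊤
  val[2] = ⊤
  val[3] = ⊤
  val[4] = ⊤
  val[5] = ⊤
  val[6] = ⊤

⊤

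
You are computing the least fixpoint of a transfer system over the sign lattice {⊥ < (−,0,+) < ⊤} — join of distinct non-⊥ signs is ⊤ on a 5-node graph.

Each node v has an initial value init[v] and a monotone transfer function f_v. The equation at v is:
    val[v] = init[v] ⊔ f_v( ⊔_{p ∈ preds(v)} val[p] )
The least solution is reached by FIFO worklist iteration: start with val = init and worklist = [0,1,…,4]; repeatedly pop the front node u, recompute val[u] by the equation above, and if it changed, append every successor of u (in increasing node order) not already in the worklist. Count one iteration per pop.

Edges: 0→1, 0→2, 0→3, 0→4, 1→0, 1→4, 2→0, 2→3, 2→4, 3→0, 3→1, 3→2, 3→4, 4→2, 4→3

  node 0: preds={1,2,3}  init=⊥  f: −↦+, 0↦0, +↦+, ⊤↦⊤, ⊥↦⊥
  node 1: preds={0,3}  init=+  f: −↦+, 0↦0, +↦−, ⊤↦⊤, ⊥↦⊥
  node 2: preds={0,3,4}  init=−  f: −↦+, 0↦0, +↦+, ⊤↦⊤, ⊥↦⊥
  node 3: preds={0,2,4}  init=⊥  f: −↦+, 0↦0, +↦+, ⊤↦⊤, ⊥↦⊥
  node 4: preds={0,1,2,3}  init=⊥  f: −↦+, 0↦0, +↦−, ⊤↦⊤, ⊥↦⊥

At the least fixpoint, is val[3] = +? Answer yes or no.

Trace (9 dequeues):
  [1] u=0 | in ⊤ | out ⊤ | prev ⊥ | push {}
  [2] u=1 | in ⊤ | out ⊤ | prev + | push {0}
  [3] u=2 | in ⊤ | out ⊤ | prev − | push {}
  [4] u=3 | in ⊤ | out ⊤ | prev ⊥ | push {1,2}
  [5] u=4 | in ⊤ | out ⊤ | prev ⊥ | push {3}
  [6] u=0 | in ⊤ | out ⊤ | ==
  [7] u=1 | in ⊤ | out ⊤ | ==
  [8] u=2 | in ⊤ | out ⊤ | ==
  [9] u=3 | in ⊤ | out ⊤ | ==

Converged values:
  [0] ⊤
  [1] ⊤
  [2] ⊤
  [3] ⊤
  [4] ⊤

no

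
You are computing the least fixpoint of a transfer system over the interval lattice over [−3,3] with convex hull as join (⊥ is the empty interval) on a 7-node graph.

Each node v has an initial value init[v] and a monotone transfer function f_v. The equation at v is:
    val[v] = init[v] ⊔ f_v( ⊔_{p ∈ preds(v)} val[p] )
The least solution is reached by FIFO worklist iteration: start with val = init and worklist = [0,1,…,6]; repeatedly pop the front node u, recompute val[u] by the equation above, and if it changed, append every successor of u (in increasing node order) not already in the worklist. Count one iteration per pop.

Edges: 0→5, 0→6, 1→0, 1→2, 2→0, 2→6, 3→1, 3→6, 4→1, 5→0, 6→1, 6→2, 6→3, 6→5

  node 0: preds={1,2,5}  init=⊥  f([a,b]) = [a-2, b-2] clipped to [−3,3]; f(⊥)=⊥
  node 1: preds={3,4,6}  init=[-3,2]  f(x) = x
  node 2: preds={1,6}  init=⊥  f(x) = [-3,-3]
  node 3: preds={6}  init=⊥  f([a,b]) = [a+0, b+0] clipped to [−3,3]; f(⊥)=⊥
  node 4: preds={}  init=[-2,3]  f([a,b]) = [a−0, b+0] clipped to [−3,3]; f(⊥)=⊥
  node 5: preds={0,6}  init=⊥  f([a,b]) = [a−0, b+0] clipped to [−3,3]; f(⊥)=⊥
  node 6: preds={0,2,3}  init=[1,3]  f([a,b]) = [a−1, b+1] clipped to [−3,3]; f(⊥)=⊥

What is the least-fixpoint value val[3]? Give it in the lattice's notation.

Worklist (14 pops):
  #1 pop 0: in=[-3,2] → [-3,0] (was ⊥); enqueue []
  #2 pop 1: in=[-2,3] → [-3,3] (was [-3,2]); enqueue [0]
  #3 pop 2: in=[-3,3] → [-3,-3] (was ⊥); enqueue []
  #4 pop 3: in=[1,3] → [1,3] (was ⊥); enqueue [1]
  #5 pop 4: in=⊥ → [-2,3] (no change)
  #6 pop 5: in=[-3,3] → [-3,3] (was ⊥); enqueue []
  #7 pop 6: in=[-3,3] → [-3,3] (was [1,3]); enqueue [2,3,5]
  #8 pop 0: in=[-3,3] → [-3,1] (was [-3,0]); enqueue [6]
  #9 pop 1: in=[-3,3] → [-3,3] (no change)
  #10 pop 2: in=[-3,3] → [-3,-3] (no change)
  #11 pop 3: in=[-3,3] → [-3,3] (was [1,3]); enqueue [1]
  #12 pop 5: in=[-3,3] → [-3,3] (no change)
  #13 pop 6: in=[-3,3] → [-3,3] (no change)
  #14 pop 1: in=[-3,3] → [-3,3] (no change)

Fixpoint:
  val[0] = [-3,1]
  val[1] = [-3,3]
  val[2] = [-3,-3]
  val[3] = [-3,3]
  val[4] = [-2,3]
  val[5] = [-3,3]
  val[6] = [-3,3]

[-3,3]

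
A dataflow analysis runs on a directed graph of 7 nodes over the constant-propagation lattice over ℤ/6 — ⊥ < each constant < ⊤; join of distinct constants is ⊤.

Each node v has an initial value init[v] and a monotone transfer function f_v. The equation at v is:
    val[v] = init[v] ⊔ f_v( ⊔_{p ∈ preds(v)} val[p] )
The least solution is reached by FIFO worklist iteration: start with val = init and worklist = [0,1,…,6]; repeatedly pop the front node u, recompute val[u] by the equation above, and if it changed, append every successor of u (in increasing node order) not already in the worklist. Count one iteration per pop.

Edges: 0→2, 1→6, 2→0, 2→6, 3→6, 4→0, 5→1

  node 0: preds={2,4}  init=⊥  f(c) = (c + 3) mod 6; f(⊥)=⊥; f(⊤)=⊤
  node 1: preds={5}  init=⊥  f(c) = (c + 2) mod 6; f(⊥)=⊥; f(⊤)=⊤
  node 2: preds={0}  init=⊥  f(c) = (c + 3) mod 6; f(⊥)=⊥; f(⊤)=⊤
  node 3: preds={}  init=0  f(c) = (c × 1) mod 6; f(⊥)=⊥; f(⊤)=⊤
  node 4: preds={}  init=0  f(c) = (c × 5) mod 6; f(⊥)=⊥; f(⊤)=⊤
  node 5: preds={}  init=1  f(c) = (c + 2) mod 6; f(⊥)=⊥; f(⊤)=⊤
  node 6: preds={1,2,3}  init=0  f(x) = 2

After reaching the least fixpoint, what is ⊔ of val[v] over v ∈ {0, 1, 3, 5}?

Iteration log — 8 steps:
  step 1. node 0  ⊔preds=0  new=3  old=⊥  +wl: 
  step 2. node 1  ⊔preds=1  new=3  old=⊥  +wl: 
  step 3. node 2  ⊔preds=3  new=0  old=⊥  +wl: 0
  step 4. node 3  ⊔preds=⊥  new=0  stable
  step 5. node 4  ⊔preds=⊥  new=0  stable
  step 6. node 5  ⊔preds=⊥  new=1  stable
  step 7. node 6  ⊔preds=⊤  new=⊤  old=0  +wl: 
  step 8. node 0  ⊔preds=0  new=3  stable

Least fixpoint reached:
  node 0: 3
  node 1: 3
  node 2: 0
  node 3: 0
  node 4: 0
  node 5: 1
  node 6: ⊤

⊤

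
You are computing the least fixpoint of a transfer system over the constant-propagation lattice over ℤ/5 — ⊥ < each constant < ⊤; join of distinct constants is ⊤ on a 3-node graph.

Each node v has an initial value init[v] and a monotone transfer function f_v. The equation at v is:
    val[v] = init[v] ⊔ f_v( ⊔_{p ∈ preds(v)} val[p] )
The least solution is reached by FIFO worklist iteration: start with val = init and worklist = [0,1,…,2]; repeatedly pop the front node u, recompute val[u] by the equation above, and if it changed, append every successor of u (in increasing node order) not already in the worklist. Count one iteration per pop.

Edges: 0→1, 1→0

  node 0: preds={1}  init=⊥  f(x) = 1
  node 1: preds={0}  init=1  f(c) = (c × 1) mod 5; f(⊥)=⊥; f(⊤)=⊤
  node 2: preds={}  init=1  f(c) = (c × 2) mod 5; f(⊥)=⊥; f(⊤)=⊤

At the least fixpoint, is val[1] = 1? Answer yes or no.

Worklist (3 pops):
  #1 pop 0: in=1 → 1 (was ⊥); enqueue []
  #2 pop 1: in=1 → 1 (no change)
  #3 pop 2: in=⊥ → 1 (no change)

Fixpoint:
  val[0] = 1
  val[1] = 1
  val[2] = 1

yes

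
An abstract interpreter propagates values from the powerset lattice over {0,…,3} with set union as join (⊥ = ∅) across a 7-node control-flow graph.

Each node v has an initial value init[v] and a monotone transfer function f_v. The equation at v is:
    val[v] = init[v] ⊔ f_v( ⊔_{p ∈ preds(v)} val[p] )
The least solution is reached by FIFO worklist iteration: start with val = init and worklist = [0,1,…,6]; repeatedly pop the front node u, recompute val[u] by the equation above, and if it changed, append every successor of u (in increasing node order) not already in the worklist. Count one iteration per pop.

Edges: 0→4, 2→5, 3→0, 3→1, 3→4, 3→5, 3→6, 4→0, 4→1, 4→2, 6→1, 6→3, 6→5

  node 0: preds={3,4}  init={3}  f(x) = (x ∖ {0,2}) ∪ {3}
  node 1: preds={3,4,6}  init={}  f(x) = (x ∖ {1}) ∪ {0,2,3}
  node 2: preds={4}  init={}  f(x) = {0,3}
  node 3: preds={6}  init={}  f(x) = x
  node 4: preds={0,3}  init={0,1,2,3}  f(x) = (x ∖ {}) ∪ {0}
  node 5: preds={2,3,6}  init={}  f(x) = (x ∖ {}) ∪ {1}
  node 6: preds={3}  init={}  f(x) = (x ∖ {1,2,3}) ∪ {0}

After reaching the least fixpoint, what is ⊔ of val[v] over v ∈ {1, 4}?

Worklist (14 pops):
  #1 pop 0: in={0,1,2,3} → {1,3} (was {3}); enqueue []
  #2 pop 1: in={0,1,2,3} → {0,2,3} (was {}); enqueue []
  #3 pop 2: in={0,1,2,3} → {0,3} (was {}); enqueue []
  #4 pop 3: in={} → {} (no change)
  #5 pop 4: in={1,3} → {0,1,2,3} (no change)
  #6 pop 5: in={0,3} → {0,1,3} (was {}); enqueue []
  #7 pop 6: in={} → {0} (was {}); enqueue [1,3,5]
  #8 pop 1: in={0,1,2,3} → {0,2,3} (no change)
  #9 pop 3: in={0} → {0} (was {}); enqueue [0,1,4,6]
  #10 pop 5: in={0,3} → {0,1,3} (no change)
  #11 pop 0: in={0,1,2,3} → {1,3} (no change)
  #12 pop 1: in={0,1,2,3} → {0,2,3} (no change)
  #13 pop 4: in={0,1,3} → {0,1,2,3} (no change)
  #14 pop 6: in={0} → {0} (no change)

Fixpoint:
  val[0] = {1,3}
  val[1] = {0,2,3}
  val[2] = {0,3}
  val[3] = {0}
  val[4] = {0,1,2,3}
  val[5] = {0,1,3}
  val[6] = {0}

{0,1,2,3}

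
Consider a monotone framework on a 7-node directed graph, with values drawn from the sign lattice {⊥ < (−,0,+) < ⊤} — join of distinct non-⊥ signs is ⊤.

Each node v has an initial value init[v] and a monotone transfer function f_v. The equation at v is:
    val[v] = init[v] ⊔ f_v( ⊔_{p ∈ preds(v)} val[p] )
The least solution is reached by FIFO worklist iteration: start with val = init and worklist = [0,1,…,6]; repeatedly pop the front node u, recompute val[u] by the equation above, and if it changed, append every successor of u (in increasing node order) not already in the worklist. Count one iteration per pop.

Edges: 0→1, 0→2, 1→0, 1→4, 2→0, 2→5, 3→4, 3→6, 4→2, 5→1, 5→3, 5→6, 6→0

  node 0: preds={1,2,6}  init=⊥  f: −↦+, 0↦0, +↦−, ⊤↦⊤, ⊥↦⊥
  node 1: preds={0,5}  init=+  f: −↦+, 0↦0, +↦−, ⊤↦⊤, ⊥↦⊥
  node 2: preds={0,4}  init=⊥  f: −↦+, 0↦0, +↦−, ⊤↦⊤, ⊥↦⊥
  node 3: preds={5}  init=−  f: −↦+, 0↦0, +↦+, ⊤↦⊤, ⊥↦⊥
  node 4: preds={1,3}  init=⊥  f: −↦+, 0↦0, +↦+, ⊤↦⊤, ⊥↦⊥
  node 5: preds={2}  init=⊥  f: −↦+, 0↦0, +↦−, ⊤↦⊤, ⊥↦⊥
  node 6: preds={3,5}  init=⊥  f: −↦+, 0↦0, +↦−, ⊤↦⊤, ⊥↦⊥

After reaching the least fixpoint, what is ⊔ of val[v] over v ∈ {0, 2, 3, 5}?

⊤

Iteration log — 20 steps:
  step 1. node 0  ⊔preds=+  new=−  old=⊥  +wl: 
  step 2. node 1  ⊔preds=−  new=+  stable
  step 3. node 2  ⊔preds=−  new=+  old=⊥  +wl: 0
  step 4. node 3  ⊔preds=⊥  new=−  stable
  step 5. node 4  ⊔preds=⊤  new=⊤  old=⊥  +wl: 2
  step 6. node 5  ⊔preds=+  new=−  old=⊥  +wl: 1,3
  step 7. node 6  ⊔preds=−  new=+  old=⊥  +wl: 
  step 8. node 0  ⊔preds=+  new=−  stable
  step 9. node 2  ⊔preds=⊤  new=⊤  old=+  +wl: 0,5
  step 10. node 1  ⊔preds=−  new=+  stable
  step 11. node 3  ⊔preds=−  new=⊤  old=−  +wl: 4,6
  step 12. node 0  ⊔preds=⊤  new=⊤  old=−  +wl: 1,2
  step 13. node 5  ⊔preds=⊤  new=⊤  old=−  +wl: 3
  step 14. node 4  ⊔preds=⊤  new=⊤  stable
  step 15. node 6  ⊔preds=⊤  new=⊤  old=+  +wl: 0
  step 16. node 1  ⊔preds=⊤  new=⊤  old=+  +wl: 4
  step 17. node 2  ⊔preds=⊤  new=⊤  stable
  step 18. node 3  ⊔preds=⊤  new=⊤  stable
  step 19. node 0  ⊔preds=⊤  new=⊤  stable
  step 20. node 4  ⊔preds=⊤  new=⊤  stable

Least fixpoint reached:
  node 0: ⊤
  node 1: ⊤
  node 2: ⊤
  node 3: ⊤
  node 4: ⊤
  node 5: ⊤
  node 6: ⊤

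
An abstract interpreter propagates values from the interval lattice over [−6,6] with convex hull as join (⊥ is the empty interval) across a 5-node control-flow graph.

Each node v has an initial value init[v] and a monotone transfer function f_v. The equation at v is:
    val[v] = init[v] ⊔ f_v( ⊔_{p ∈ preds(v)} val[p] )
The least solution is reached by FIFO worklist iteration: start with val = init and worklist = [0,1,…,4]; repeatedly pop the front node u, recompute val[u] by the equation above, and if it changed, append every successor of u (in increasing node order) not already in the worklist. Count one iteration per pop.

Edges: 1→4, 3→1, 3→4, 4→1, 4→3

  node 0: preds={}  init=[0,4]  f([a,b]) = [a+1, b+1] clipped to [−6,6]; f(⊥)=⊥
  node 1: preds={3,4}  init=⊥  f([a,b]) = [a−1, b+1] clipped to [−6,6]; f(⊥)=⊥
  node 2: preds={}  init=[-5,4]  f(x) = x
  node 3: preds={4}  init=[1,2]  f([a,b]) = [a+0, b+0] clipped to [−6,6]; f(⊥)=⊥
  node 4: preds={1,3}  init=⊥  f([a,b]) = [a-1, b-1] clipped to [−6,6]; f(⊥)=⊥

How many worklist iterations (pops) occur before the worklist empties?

18

Worklist (18 pops):
  #1 pop 0: in=⊥ → [0,4] (no change)
  #2 pop 1: in=[1,2] → [0,3] (was ⊥); enqueue []
  #3 pop 2: in=⊥ → [-5,4] (no change)
  #4 pop 3: in=⊥ → [1,2] (no change)
  #5 pop 4: in=[0,3] → [-1,2] (was ⊥); enqueue [1,3]
  #6 pop 1: in=[-1,2] → [-2,3] (was [0,3]); enqueue [4]
  #7 pop 3: in=[-1,2] → [-1,2] (was [1,2]); enqueue [1]
  #8 pop 4: in=[-2,3] → [-3,2] (was [-1,2]); enqueue [3]
  #9 pop 1: in=[-3,2] → [-4,3] (was [-2,3]); enqueue [4]
  #10 pop 3: in=[-3,2] → [-3,2] (was [-1,2]); enqueue [1]
  #11 pop 4: in=[-4,3] → [-5,2] (was [-3,2]); enqueue [3]
  #12 pop 1: in=[-5,2] → [-6,3] (was [-4,3]); enqueue [4]
  #13 pop 3: in=[-5,2] → [-5,2] (was [-3,2]); enqueue [1]
  #14 pop 4: in=[-6,3] → [-6,2] (was [-5,2]); enqueue [3]
  #15 pop 1: in=[-6,2] → [-6,3] (no change)
  #16 pop 3: in=[-6,2] → [-6,2] (was [-5,2]); enqueue [1,4]
  #17 pop 1: in=[-6,2] → [-6,3] (no change)
  #18 pop 4: in=[-6,3] → [-6,2] (no change)

Fixpoint:
  val[0] = [0,4]
  val[1] = [-6,3]
  val[2] = [-5,4]
  val[3] = [-6,2]
  val[4] = [-6,2]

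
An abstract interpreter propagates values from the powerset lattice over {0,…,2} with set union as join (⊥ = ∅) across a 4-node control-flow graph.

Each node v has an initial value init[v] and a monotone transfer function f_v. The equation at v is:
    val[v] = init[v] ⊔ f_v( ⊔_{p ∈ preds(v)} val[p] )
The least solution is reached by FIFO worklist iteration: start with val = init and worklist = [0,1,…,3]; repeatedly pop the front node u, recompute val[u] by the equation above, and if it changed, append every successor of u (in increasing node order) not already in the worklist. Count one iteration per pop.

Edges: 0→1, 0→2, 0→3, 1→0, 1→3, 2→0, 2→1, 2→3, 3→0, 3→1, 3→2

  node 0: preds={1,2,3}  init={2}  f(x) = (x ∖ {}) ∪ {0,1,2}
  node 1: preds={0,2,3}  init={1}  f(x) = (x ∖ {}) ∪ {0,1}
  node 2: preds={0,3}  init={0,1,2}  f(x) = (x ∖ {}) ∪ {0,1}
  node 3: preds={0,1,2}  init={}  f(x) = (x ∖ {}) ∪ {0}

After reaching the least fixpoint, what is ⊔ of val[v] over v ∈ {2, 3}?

Iteration log — 7 steps:
  step 1. node 0  ⊔preds={0,1,2}  new={0,1,2}  old={2}  +wl: 
  step 2. node 1  ⊔preds={0,1,2}  new={0,1,2}  old={1}  +wl: 0
  step 3. node 2  ⊔preds={0,1,2}  new={0,1,2}  stable
  step 4. node 3  ⊔preds={0,1,2}  new={0,1,2}  old={}  +wl: 1,2
  step 5. node 0  ⊔preds={0,1,2}  new={0,1,2}  stable
  step 6. node 1  ⊔preds={0,1,2}  new={0,1,2}  stable
  step 7. node 2  ⊔preds={0,1,2}  new={0,1,2}  stable

Least fixpoint reached:
  node 0: {0,1,2}
  node 1: {0,1,2}
  node 2: {0,1,2}
  node 3: {0,1,2}

{0,1,2}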